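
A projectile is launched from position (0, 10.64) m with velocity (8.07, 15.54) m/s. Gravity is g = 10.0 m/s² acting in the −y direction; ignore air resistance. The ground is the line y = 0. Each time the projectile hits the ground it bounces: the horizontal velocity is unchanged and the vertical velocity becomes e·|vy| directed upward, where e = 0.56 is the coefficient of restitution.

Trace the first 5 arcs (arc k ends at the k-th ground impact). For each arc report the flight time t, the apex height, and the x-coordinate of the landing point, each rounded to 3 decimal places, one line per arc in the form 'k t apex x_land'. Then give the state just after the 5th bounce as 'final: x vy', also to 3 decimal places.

1 3.685 22.715 29.741
2 2.387 7.123 49.006
3 1.337 2.234 59.794
4 0.749 0.701 65.835
5 0.419 0.220 69.219
final: 69.219 1.174

Arc 1: start y=10.640, vy=15.540 → t=3.685, apex=22.715, x_land=29.741, impact vy=-21.314
  bounce: vy ← 0.56·21.314 = 11.936
Arc 2: start y=0.000, vy=11.936 → t=2.387, apex=7.123, x_land=49.006, impact vy=-11.936
  bounce: vy ← 0.56·11.936 = 6.684
Arc 3: start y=0.000, vy=6.684 → t=1.337, apex=2.234, x_land=59.794, impact vy=-6.684
  bounce: vy ← 0.56·6.684 = 3.743
Arc 4: start y=0.000, vy=3.743 → t=0.749, apex=0.701, x_land=65.835, impact vy=-3.743
  bounce: vy ← 0.56·3.743 = 2.096
Arc 5: start y=0.000, vy=2.096 → t=0.419, apex=0.220, x_land=69.219, impact vy=-2.096
  bounce: vy ← 0.56·2.096 = 1.174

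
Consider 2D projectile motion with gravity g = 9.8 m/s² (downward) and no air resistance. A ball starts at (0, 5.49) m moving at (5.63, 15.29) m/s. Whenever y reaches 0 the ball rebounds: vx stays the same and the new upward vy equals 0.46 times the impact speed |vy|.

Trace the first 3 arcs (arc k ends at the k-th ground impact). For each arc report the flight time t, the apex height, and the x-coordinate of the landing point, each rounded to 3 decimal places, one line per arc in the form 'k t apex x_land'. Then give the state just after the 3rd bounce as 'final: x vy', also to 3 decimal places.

1 3.446 17.418 19.399
2 1.735 3.686 29.164
3 0.798 0.780 33.656
final: 33.656 1.798

Arc 1: start y=5.490, vy=15.290 → t=3.446, apex=17.418, x_land=19.399, impact vy=-18.477
  bounce: vy ← 0.46·18.477 = 8.499
Arc 2: start y=0.000, vy=8.499 → t=1.735, apex=3.686, x_land=29.164, impact vy=-8.499
  bounce: vy ← 0.46·8.499 = 3.910
Arc 3: start y=0.000, vy=3.910 → t=0.798, apex=0.780, x_land=33.656, impact vy=-3.910
  bounce: vy ← 0.46·3.910 = 1.798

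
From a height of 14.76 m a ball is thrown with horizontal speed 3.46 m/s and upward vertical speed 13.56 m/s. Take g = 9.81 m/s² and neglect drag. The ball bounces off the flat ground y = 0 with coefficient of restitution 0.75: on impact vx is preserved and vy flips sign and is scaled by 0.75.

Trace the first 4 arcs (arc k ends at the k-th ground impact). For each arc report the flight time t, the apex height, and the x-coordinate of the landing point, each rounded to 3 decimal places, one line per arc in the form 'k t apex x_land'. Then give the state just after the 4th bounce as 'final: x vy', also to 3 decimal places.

1 3.600 24.132 12.457
2 3.327 13.574 23.969
3 2.495 7.635 32.603
4 1.871 4.295 39.078
final: 39.078 6.885

Arc 1: start y=14.760, vy=13.560 → t=3.600, apex=24.132, x_land=12.457, impact vy=-21.759
  bounce: vy ← 0.75·21.759 = 16.319
Arc 2: start y=0.000, vy=16.319 → t=3.327, apex=13.574, x_land=23.969, impact vy=-16.319
  bounce: vy ← 0.75·16.319 = 12.240
Arc 3: start y=0.000, vy=12.240 → t=2.495, apex=7.635, x_land=32.603, impact vy=-12.240
  bounce: vy ← 0.75·12.240 = 9.180
Arc 4: start y=0.000, vy=9.180 → t=1.871, apex=4.295, x_land=39.078, impact vy=-9.180
  bounce: vy ← 0.75·9.180 = 6.885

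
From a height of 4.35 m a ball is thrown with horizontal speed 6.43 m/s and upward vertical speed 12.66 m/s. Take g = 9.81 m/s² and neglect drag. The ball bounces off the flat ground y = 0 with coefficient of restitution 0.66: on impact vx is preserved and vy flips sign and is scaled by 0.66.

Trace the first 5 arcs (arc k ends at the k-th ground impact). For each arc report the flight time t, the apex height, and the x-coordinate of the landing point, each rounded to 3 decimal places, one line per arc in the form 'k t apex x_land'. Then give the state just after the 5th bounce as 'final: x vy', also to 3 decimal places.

Arc 1: start y=4.350, vy=12.660 → t=2.888, apex=12.519, x_land=18.571, impact vy=-15.672
  bounce: vy ← 0.66·15.672 = 10.344
Arc 2: start y=0.000, vy=10.344 → t=2.109, apex=5.453, x_land=32.130, impact vy=-10.344
  bounce: vy ← 0.66·10.344 = 6.827
Arc 3: start y=0.000, vy=6.827 → t=1.392, apex=2.375, x_land=41.080, impact vy=-6.827
  bounce: vy ← 0.66·6.827 = 4.506
Arc 4: start y=0.000, vy=4.506 → t=0.919, apex=1.035, x_land=46.986, impact vy=-4.506
  bounce: vy ← 0.66·4.506 = 2.974
Arc 5: start y=0.000, vy=2.974 → t=0.606, apex=0.451, x_land=50.885, impact vy=-2.974
  bounce: vy ← 0.66·2.974 = 1.963

1 2.888 12.519 18.571
2 2.109 5.453 32.130
3 1.392 2.375 41.080
4 0.919 1.035 46.986
5 0.606 0.451 50.885
final: 50.885 1.963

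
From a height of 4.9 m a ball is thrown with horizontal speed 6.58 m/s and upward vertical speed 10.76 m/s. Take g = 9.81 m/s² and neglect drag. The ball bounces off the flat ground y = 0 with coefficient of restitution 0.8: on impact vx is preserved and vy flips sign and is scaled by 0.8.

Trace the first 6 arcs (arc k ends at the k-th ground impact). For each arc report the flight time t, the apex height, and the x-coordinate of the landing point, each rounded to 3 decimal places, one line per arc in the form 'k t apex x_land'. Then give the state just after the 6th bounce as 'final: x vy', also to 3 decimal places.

1 2.581 10.801 16.981
2 2.374 6.913 32.604
3 1.899 4.424 45.102
4 1.520 2.831 55.101
5 1.216 1.812 63.100
6 0.973 1.160 69.499
final: 69.499 3.816

Arc 1: start y=4.900, vy=10.760 → t=2.581, apex=10.801, x_land=16.981, impact vy=-14.557
  bounce: vy ← 0.8·14.557 = 11.646
Arc 2: start y=0.000, vy=11.646 → t=2.374, apex=6.913, x_land=32.604, impact vy=-11.646
  bounce: vy ← 0.8·11.646 = 9.317
Arc 3: start y=0.000, vy=9.317 → t=1.899, apex=4.424, x_land=45.102, impact vy=-9.317
  bounce: vy ← 0.8·9.317 = 7.453
Arc 4: start y=0.000, vy=7.453 → t=1.520, apex=2.831, x_land=55.101, impact vy=-7.453
  bounce: vy ← 0.8·7.453 = 5.963
Arc 5: start y=0.000, vy=5.963 → t=1.216, apex=1.812, x_land=63.100, impact vy=-5.963
  bounce: vy ← 0.8·5.963 = 4.770
Arc 6: start y=0.000, vy=4.770 → t=0.973, apex=1.160, x_land=69.499, impact vy=-4.770
  bounce: vy ← 0.8·4.770 = 3.816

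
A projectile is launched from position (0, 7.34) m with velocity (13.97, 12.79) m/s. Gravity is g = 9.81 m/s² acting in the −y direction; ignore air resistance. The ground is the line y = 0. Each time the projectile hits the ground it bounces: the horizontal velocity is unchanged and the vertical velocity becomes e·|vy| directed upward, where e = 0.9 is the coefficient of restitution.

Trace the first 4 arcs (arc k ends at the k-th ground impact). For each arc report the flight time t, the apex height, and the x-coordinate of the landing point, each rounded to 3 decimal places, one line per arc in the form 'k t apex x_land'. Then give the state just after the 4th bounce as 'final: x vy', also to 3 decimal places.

1 3.092 15.678 43.189
2 3.218 12.699 88.146
3 2.896 10.286 128.606
4 2.607 8.332 165.021
final: 165.021 11.507

Arc 1: start y=7.340, vy=12.790 → t=3.092, apex=15.678, x_land=43.189, impact vy=-17.538
  bounce: vy ← 0.9·17.538 = 15.785
Arc 2: start y=0.000, vy=15.785 → t=3.218, apex=12.699, x_land=88.146, impact vy=-15.785
  bounce: vy ← 0.9·15.785 = 14.206
Arc 3: start y=0.000, vy=14.206 → t=2.896, apex=10.286, x_land=128.606, impact vy=-14.206
  bounce: vy ← 0.9·14.206 = 12.785
Arc 4: start y=0.000, vy=12.785 → t=2.607, apex=8.332, x_land=165.021, impact vy=-12.785
  bounce: vy ← 0.9·12.785 = 11.507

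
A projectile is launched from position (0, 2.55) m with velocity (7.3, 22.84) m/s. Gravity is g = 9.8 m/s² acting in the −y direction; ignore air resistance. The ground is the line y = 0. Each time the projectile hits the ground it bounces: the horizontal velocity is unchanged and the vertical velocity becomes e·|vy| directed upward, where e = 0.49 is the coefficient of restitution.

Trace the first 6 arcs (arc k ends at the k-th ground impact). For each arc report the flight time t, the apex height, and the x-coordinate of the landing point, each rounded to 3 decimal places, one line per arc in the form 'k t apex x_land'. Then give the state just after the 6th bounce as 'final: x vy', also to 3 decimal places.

1 4.770 29.166 34.823
2 2.391 7.003 52.277
3 1.172 1.681 60.829
4 0.574 0.404 65.020
5 0.281 0.097 67.073
6 0.138 0.023 68.079
final: 68.079 0.331

Arc 1: start y=2.550, vy=22.840 → t=4.770, apex=29.166, x_land=34.823, impact vy=-23.909
  bounce: vy ← 0.49·23.909 = 11.715
Arc 2: start y=0.000, vy=11.715 → t=2.391, apex=7.003, x_land=52.277, impact vy=-11.715
  bounce: vy ← 0.49·11.715 = 5.741
Arc 3: start y=0.000, vy=5.741 → t=1.172, apex=1.681, x_land=60.829, impact vy=-5.741
  bounce: vy ← 0.49·5.741 = 2.813
Arc 4: start y=0.000, vy=2.813 → t=0.574, apex=0.404, x_land=65.020, impact vy=-2.813
  bounce: vy ← 0.49·2.813 = 1.378
Arc 5: start y=0.000, vy=1.378 → t=0.281, apex=0.097, x_land=67.073, impact vy=-1.378
  bounce: vy ← 0.49·1.378 = 0.675
Arc 6: start y=0.000, vy=0.675 → t=0.138, apex=0.023, x_land=68.079, impact vy=-0.675
  bounce: vy ← 0.49·0.675 = 0.331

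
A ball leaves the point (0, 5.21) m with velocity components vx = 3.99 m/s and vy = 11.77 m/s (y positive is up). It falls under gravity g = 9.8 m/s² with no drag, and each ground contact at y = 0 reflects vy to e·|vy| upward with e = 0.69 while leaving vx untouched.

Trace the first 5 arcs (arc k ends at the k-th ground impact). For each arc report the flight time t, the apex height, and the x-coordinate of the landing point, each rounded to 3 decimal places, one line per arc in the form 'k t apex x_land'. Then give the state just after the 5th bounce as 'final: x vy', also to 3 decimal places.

Arc 1: start y=5.210, vy=11.770 → t=2.784, apex=12.278, x_land=11.108, impact vy=-15.513
  bounce: vy ← 0.69·15.513 = 10.704
Arc 2: start y=0.000, vy=10.704 → t=2.184, apex=5.846, x_land=19.824, impact vy=-10.704
  bounce: vy ← 0.69·10.704 = 7.386
Arc 3: start y=0.000, vy=7.386 → t=1.507, apex=2.783, x_land=25.838, impact vy=-7.386
  bounce: vy ← 0.69·7.386 = 5.096
Arc 4: start y=0.000, vy=5.096 → t=1.040, apex=1.325, x_land=29.988, impact vy=-5.096
  bounce: vy ← 0.69·5.096 = 3.516
Arc 5: start y=0.000, vy=3.516 → t=0.718, apex=0.631, x_land=32.851, impact vy=-3.516
  bounce: vy ← 0.69·3.516 = 2.426

1 2.784 12.278 11.108
2 2.184 5.846 19.824
3 1.507 2.783 25.838
4 1.040 1.325 29.988
5 0.718 0.631 32.851
final: 32.851 2.426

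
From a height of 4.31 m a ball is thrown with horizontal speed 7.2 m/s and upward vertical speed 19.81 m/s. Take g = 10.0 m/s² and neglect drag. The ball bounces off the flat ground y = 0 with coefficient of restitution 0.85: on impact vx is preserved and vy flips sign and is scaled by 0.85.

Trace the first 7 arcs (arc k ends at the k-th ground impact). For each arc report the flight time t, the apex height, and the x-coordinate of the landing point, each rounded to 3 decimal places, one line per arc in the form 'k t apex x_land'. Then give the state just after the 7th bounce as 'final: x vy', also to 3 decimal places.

Arc 1: start y=4.310, vy=19.810 → t=4.169, apex=23.932, x_land=30.015, impact vy=-21.878
  bounce: vy ← 0.85·21.878 = 18.596
Arc 2: start y=0.000, vy=18.596 → t=3.719, apex=17.291, x_land=56.794, impact vy=-18.596
  bounce: vy ← 0.85·18.596 = 15.807
Arc 3: start y=0.000, vy=15.807 → t=3.161, apex=12.493, x_land=79.555, impact vy=-15.807
  bounce: vy ← 0.85·15.807 = 13.436
Arc 4: start y=0.000, vy=13.436 → t=2.687, apex=9.026, x_land=98.903, impact vy=-13.436
  bounce: vy ← 0.85·13.436 = 11.420
Arc 5: start y=0.000, vy=11.420 → t=2.284, apex=6.521, x_land=115.348, impact vy=-11.420
  bounce: vy ← 0.85·11.420 = 9.707
Arc 6: start y=0.000, vy=9.707 → t=1.941, apex=4.712, x_land=129.326, impact vy=-9.707
  bounce: vy ← 0.85·9.707 = 8.251
Arc 7: start y=0.000, vy=8.251 → t=1.650, apex=3.404, x_land=141.208, impact vy=-8.251
  bounce: vy ← 0.85·8.251 = 7.014

1 4.169 23.932 30.015
2 3.719 17.291 56.794
3 3.161 12.493 79.555
4 2.687 9.026 98.903
5 2.284 6.521 115.348
6 1.941 4.712 129.326
7 1.650 3.404 141.208
final: 141.208 7.014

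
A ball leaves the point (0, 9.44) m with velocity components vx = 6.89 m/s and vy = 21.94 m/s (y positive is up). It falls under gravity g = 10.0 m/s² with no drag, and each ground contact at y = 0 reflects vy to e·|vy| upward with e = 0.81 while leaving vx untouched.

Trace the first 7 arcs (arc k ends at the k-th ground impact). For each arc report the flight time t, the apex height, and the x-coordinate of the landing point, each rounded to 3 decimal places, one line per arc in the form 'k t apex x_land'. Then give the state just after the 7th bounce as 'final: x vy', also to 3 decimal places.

1 4.783 33.508 32.953
2 4.194 21.985 61.848
3 3.397 14.424 85.253
4 2.752 9.464 104.211
5 2.229 6.209 119.567
6 1.805 4.074 132.006
7 1.462 2.673 142.081
final: 142.081 5.922

Arc 1: start y=9.440, vy=21.940 → t=4.783, apex=33.508, x_land=32.953, impact vy=-25.888
  bounce: vy ← 0.81·25.888 = 20.969
Arc 2: start y=0.000, vy=20.969 → t=4.194, apex=21.985, x_land=61.848, impact vy=-20.969
  bounce: vy ← 0.81·20.969 = 16.985
Arc 3: start y=0.000, vy=16.985 → t=3.397, apex=14.424, x_land=85.253, impact vy=-16.985
  bounce: vy ← 0.81·16.985 = 13.758
Arc 4: start y=0.000, vy=13.758 → t=2.752, apex=9.464, x_land=104.211, impact vy=-13.758
  bounce: vy ← 0.81·13.758 = 11.144
Arc 5: start y=0.000, vy=11.144 → t=2.229, apex=6.209, x_land=119.567, impact vy=-11.144
  bounce: vy ← 0.81·11.144 = 9.026
Arc 6: start y=0.000, vy=9.026 → t=1.805, apex=4.074, x_land=132.006, impact vy=-9.026
  bounce: vy ← 0.81·9.026 = 7.311
Arc 7: start y=0.000, vy=7.311 → t=1.462, apex=2.673, x_land=142.081, impact vy=-7.311
  bounce: vy ← 0.81·7.311 = 5.922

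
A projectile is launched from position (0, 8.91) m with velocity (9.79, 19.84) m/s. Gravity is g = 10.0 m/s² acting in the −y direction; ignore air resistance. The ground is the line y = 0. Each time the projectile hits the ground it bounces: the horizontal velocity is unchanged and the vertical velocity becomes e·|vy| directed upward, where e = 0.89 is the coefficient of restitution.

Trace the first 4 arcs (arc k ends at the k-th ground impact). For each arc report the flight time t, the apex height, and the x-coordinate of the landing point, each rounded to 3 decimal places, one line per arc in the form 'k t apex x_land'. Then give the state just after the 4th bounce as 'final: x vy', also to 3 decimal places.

Arc 1: start y=8.910, vy=19.840 → t=4.375, apex=28.591, x_land=42.834, impact vy=-23.913
  bounce: vy ← 0.89·23.913 = 21.282
Arc 2: start y=0.000, vy=21.282 → t=4.256, apex=22.647, x_land=84.505, impact vy=-21.282
  bounce: vy ← 0.89·21.282 = 18.941
Arc 3: start y=0.000, vy=18.941 → t=3.788, apex=17.939, x_land=121.592, impact vy=-18.941
  bounce: vy ← 0.89·18.941 = 16.858
Arc 4: start y=0.000, vy=16.858 → t=3.372, apex=14.209, x_land=154.600, impact vy=-16.858
  bounce: vy ← 0.89·16.858 = 15.003

1 4.375 28.591 42.834
2 4.256 22.647 84.505
3 3.788 17.939 121.592
4 3.372 14.209 154.600
final: 154.600 15.003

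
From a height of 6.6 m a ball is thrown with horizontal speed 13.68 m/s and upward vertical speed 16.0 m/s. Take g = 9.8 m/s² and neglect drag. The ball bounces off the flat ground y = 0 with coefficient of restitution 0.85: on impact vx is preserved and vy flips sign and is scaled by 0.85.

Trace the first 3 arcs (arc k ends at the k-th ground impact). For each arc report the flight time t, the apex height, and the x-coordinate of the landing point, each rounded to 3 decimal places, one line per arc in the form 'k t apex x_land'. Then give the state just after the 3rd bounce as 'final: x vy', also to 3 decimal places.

1 3.636 19.661 49.737
2 3.405 14.205 96.322
3 2.895 10.263 135.919
final: 135.919 12.056

Arc 1: start y=6.600, vy=16.000 → t=3.636, apex=19.661, x_land=49.737, impact vy=-19.631
  bounce: vy ← 0.85·19.631 = 16.686
Arc 2: start y=0.000, vy=16.686 → t=3.405, apex=14.205, x_land=96.322, impact vy=-16.686
  bounce: vy ← 0.85·16.686 = 14.183
Arc 3: start y=0.000, vy=14.183 → t=2.895, apex=10.263, x_land=135.919, impact vy=-14.183
  bounce: vy ← 0.85·14.183 = 12.056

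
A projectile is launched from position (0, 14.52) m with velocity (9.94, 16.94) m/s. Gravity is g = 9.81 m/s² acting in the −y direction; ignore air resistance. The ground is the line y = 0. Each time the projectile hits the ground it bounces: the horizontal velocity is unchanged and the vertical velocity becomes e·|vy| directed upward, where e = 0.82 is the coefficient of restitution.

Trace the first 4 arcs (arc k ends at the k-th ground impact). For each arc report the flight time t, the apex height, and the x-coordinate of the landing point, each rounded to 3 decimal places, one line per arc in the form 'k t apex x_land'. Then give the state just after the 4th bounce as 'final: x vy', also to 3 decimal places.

1 4.164 29.146 41.395
2 3.998 19.598 81.132
3 3.278 13.178 113.717
4 2.688 8.861 140.436
final: 140.436 10.812

Arc 1: start y=14.520, vy=16.940 → t=4.164, apex=29.146, x_land=41.395, impact vy=-23.913
  bounce: vy ← 0.82·23.913 = 19.609
Arc 2: start y=0.000, vy=19.609 → t=3.998, apex=19.598, x_land=81.132, impact vy=-19.609
  bounce: vy ← 0.82·19.609 = 16.079
Arc 3: start y=0.000, vy=16.079 → t=3.278, apex=13.178, x_land=113.717, impact vy=-16.079
  bounce: vy ← 0.82·16.079 = 13.185
Arc 4: start y=0.000, vy=13.185 → t=2.688, apex=8.861, x_land=140.436, impact vy=-13.185
  bounce: vy ← 0.82·13.185 = 10.812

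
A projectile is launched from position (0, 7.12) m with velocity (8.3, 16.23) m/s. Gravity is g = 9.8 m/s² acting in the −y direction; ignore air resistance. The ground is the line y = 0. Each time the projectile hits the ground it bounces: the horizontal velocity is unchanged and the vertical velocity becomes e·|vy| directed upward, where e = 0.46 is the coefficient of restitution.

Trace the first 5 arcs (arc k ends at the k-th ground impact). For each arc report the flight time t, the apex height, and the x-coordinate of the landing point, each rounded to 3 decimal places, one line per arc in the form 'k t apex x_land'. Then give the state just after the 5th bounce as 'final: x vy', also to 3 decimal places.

Arc 1: start y=7.120, vy=16.230 → t=3.704, apex=20.559, x_land=30.747, impact vy=-20.074
  bounce: vy ← 0.46·20.074 = 9.234
Arc 2: start y=0.000, vy=9.234 → t=1.884, apex=4.350, x_land=46.389, impact vy=-9.234
  bounce: vy ← 0.46·9.234 = 4.248
Arc 3: start y=0.000, vy=4.248 → t=0.867, apex=0.921, x_land=53.584, impact vy=-4.248
  bounce: vy ← 0.46·4.248 = 1.954
Arc 4: start y=0.000, vy=1.954 → t=0.399, apex=0.195, x_land=56.893, impact vy=-1.954
  bounce: vy ← 0.46·1.954 = 0.899
Arc 5: start y=0.000, vy=0.899 → t=0.183, apex=0.041, x_land=58.416, impact vy=-0.899
  bounce: vy ← 0.46·0.899 = 0.413

1 3.704 20.559 30.747
2 1.884 4.350 46.389
3 0.867 0.921 53.584
4 0.399 0.195 56.893
5 0.183 0.041 58.416
final: 58.416 0.413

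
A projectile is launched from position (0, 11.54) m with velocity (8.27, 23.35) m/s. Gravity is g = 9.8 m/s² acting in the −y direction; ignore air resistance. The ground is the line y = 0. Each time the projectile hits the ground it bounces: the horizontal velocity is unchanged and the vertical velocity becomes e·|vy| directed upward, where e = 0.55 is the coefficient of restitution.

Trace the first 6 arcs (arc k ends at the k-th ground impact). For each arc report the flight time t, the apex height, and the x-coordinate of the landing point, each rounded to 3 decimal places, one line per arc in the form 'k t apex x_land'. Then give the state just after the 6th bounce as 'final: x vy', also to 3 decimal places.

1 5.217 39.357 43.143
2 3.118 11.906 68.924
3 1.715 3.601 83.104
4 0.943 1.089 90.903
5 0.519 0.330 95.193
6 0.285 0.100 97.552
final: 97.552 0.769

Arc 1: start y=11.540, vy=23.350 → t=5.217, apex=39.357, x_land=43.143, impact vy=-27.774
  bounce: vy ← 0.55·27.774 = 15.276
Arc 2: start y=0.000, vy=15.276 → t=3.118, apex=11.906, x_land=68.924, impact vy=-15.276
  bounce: vy ← 0.55·15.276 = 8.402
Arc 3: start y=0.000, vy=8.402 → t=1.715, apex=3.601, x_land=83.104, impact vy=-8.402
  bounce: vy ← 0.55·8.402 = 4.621
Arc 4: start y=0.000, vy=4.621 → t=0.943, apex=1.089, x_land=90.903, impact vy=-4.621
  bounce: vy ← 0.55·4.621 = 2.542
Arc 5: start y=0.000, vy=2.542 → t=0.519, apex=0.330, x_land=95.193, impact vy=-2.542
  bounce: vy ← 0.55·2.542 = 1.398
Arc 6: start y=0.000, vy=1.398 → t=0.285, apex=0.100, x_land=97.552, impact vy=-1.398
  bounce: vy ← 0.55·1.398 = 0.769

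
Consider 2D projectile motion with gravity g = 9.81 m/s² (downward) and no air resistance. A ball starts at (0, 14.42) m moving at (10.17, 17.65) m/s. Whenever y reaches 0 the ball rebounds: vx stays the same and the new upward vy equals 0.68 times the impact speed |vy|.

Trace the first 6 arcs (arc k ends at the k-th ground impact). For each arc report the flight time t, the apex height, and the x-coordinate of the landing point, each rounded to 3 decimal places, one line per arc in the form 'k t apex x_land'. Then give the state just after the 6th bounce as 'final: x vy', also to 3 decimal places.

1 4.285 30.298 43.574
2 3.380 14.010 77.949
3 2.298 6.478 101.324
4 1.563 2.995 117.219
5 1.063 1.385 128.028
6 0.723 0.640 135.378
final: 135.378 2.411

Arc 1: start y=14.420, vy=17.650 → t=4.285, apex=30.298, x_land=43.574, impact vy=-24.381
  bounce: vy ← 0.68·24.381 = 16.579
Arc 2: start y=0.000, vy=16.579 → t=3.380, apex=14.010, x_land=77.949, impact vy=-16.579
  bounce: vy ← 0.68·16.579 = 11.274
Arc 3: start y=0.000, vy=11.274 → t=2.298, apex=6.478, x_land=101.324, impact vy=-11.274
  bounce: vy ← 0.68·11.274 = 7.666
Arc 4: start y=0.000, vy=7.666 → t=1.563, apex=2.995, x_land=117.219, impact vy=-7.666
  bounce: vy ← 0.68·7.666 = 5.213
Arc 5: start y=0.000, vy=5.213 → t=1.063, apex=1.385, x_land=128.028, impact vy=-5.213
  bounce: vy ← 0.68·5.213 = 3.545
Arc 6: start y=0.000, vy=3.545 → t=0.723, apex=0.640, x_land=135.378, impact vy=-3.545
  bounce: vy ← 0.68·3.545 = 2.411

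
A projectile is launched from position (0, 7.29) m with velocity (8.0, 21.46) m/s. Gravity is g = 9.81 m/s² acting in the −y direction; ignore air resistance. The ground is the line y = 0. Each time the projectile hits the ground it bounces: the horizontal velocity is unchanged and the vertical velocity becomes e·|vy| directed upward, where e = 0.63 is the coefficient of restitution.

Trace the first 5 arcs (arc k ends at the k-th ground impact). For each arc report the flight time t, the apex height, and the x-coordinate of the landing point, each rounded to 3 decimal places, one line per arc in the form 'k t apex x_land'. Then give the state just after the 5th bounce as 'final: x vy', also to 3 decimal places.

1 4.692 30.763 37.535
2 3.155 12.210 62.779
3 1.988 4.846 78.682
4 1.252 1.923 88.702
5 0.789 0.763 95.014
final: 95.014 2.438

Arc 1: start y=7.290, vy=21.460 → t=4.692, apex=30.763, x_land=37.535, impact vy=-24.567
  bounce: vy ← 0.63·24.567 = 15.478
Arc 2: start y=0.000, vy=15.478 → t=3.155, apex=12.210, x_land=62.779, impact vy=-15.478
  bounce: vy ← 0.63·15.478 = 9.751
Arc 3: start y=0.000, vy=9.751 → t=1.988, apex=4.846, x_land=78.682, impact vy=-9.751
  bounce: vy ← 0.63·9.751 = 6.143
Arc 4: start y=0.000, vy=6.143 → t=1.252, apex=1.923, x_land=88.702, impact vy=-6.143
  bounce: vy ← 0.63·6.143 = 3.870
Arc 5: start y=0.000, vy=3.870 → t=0.789, apex=0.763, x_land=95.014, impact vy=-3.870
  bounce: vy ← 0.63·3.870 = 2.438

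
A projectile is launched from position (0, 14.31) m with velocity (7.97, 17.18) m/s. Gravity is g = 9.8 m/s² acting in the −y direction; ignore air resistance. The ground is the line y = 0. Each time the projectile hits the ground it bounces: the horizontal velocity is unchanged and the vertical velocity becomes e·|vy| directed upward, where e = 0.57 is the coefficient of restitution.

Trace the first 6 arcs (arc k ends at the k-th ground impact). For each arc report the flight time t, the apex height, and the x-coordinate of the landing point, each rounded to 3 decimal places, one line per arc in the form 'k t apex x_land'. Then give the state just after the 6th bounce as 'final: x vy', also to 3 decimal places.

Arc 1: start y=14.310, vy=17.180 → t=4.201, apex=29.369, x_land=33.484, impact vy=-23.992
  bounce: vy ← 0.57·23.992 = 13.676
Arc 2: start y=0.000, vy=13.676 → t=2.791, apex=9.542, x_land=55.728, impact vy=-13.676
  bounce: vy ← 0.57·13.676 = 7.795
Arc 3: start y=0.000, vy=7.795 → t=1.591, apex=3.100, x_land=68.407, impact vy=-7.795
  bounce: vy ← 0.57·7.795 = 4.443
Arc 4: start y=0.000, vy=4.443 → t=0.907, apex=1.007, x_land=75.634, impact vy=-4.443
  bounce: vy ← 0.57·4.443 = 2.533
Arc 5: start y=0.000, vy=2.533 → t=0.517, apex=0.327, x_land=79.753, impact vy=-2.533
  bounce: vy ← 0.57·2.533 = 1.444
Arc 6: start y=0.000, vy=1.444 → t=0.295, apex=0.106, x_land=82.101, impact vy=-1.444
  bounce: vy ← 0.57·1.444 = 0.823

1 4.201 29.369 33.484
2 2.791 9.542 55.728
3 1.591 3.100 68.407
4 0.907 1.007 75.634
5 0.517 0.327 79.753
6 0.295 0.106 82.101
final: 82.101 0.823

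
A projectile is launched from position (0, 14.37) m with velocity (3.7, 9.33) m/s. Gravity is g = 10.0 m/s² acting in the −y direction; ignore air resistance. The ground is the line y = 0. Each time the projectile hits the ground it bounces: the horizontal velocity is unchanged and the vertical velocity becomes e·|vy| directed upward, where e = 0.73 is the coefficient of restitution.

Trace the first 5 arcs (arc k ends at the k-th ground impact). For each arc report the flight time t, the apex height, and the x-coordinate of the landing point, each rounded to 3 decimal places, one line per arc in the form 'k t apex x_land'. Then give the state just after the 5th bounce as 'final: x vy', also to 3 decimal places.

Arc 1: start y=14.370, vy=9.330 → t=2.868, apex=18.722, x_land=10.612, impact vy=-19.351
  bounce: vy ← 0.73·19.351 = 14.126
Arc 2: start y=0.000, vy=14.126 → t=2.825, apex=9.977, x_land=21.065, impact vy=-14.126
  bounce: vy ← 0.73·14.126 = 10.312
Arc 3: start y=0.000, vy=10.312 → t=2.062, apex=5.317, x_land=28.696, impact vy=-10.312
  bounce: vy ← 0.73·10.312 = 7.528
Arc 4: start y=0.000, vy=7.528 → t=1.506, apex=2.833, x_land=34.266, impact vy=-7.528
  bounce: vy ← 0.73·7.528 = 5.495
Arc 5: start y=0.000, vy=5.495 → t=1.099, apex=1.510, x_land=38.333, impact vy=-5.495
  bounce: vy ← 0.73·5.495 = 4.012

1 2.868 18.722 10.612
2 2.825 9.977 21.065
3 2.062 5.317 28.696
4 1.506 2.833 34.266
5 1.099 1.510 38.333
final: 38.333 4.012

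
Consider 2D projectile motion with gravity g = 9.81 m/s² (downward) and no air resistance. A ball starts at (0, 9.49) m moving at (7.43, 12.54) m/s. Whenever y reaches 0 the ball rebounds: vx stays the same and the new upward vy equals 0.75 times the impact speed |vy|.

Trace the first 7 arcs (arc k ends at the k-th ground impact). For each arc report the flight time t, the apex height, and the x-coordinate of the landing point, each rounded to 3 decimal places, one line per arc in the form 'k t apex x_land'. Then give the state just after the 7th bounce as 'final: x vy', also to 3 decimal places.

1 3.167 17.505 23.534
2 2.834 9.846 44.588
3 2.125 5.539 60.379
4 1.594 3.115 72.222
5 1.195 1.752 81.104
6 0.897 0.986 87.766
7 0.672 0.554 92.762
final: 92.762 2.474

Arc 1: start y=9.490, vy=12.540 → t=3.167, apex=17.505, x_land=23.534, impact vy=-18.532
  bounce: vy ← 0.75·18.532 = 13.899
Arc 2: start y=0.000, vy=13.899 → t=2.834, apex=9.846, x_land=44.588, impact vy=-13.899
  bounce: vy ← 0.75·13.899 = 10.424
Arc 3: start y=0.000, vy=10.424 → t=2.125, apex=5.539, x_land=60.379, impact vy=-10.424
  bounce: vy ← 0.75·10.424 = 7.818
Arc 4: start y=0.000, vy=7.818 → t=1.594, apex=3.115, x_land=72.222, impact vy=-7.818
  bounce: vy ← 0.75·7.818 = 5.864
Arc 5: start y=0.000, vy=5.864 → t=1.195, apex=1.752, x_land=81.104, impact vy=-5.864
  bounce: vy ← 0.75·5.864 = 4.398
Arc 6: start y=0.000, vy=4.398 → t=0.897, apex=0.986, x_land=87.766, impact vy=-4.398
  bounce: vy ← 0.75·4.398 = 3.298
Arc 7: start y=0.000, vy=3.298 → t=0.672, apex=0.554, x_land=92.762, impact vy=-3.298
  bounce: vy ← 0.75·3.298 = 2.474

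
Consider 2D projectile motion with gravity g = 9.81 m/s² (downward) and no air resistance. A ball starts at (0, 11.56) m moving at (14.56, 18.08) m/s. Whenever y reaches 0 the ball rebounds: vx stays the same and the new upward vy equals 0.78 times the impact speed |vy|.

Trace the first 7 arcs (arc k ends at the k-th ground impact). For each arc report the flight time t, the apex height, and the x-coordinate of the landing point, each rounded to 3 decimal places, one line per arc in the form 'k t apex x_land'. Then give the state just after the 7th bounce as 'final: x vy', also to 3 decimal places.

Arc 1: start y=11.560, vy=18.080 → t=4.242, apex=28.221, x_land=61.759, impact vy=-23.531
  bounce: vy ← 0.78·23.531 = 18.354
Arc 2: start y=0.000, vy=18.354 → t=3.742, apex=17.170, x_land=116.240, impact vy=-18.354
  bounce: vy ← 0.78·18.354 = 14.316
Arc 3: start y=0.000, vy=14.316 → t=2.919, apex=10.446, x_land=158.736, impact vy=-14.316
  bounce: vy ← 0.78·14.316 = 11.167
Arc 4: start y=0.000, vy=11.167 → t=2.277, apex=6.355, x_land=191.883, impact vy=-11.167
  bounce: vy ← 0.78·11.167 = 8.710
Arc 5: start y=0.000, vy=8.710 → t=1.776, apex=3.867, x_land=217.737, impact vy=-8.710
  bounce: vy ← 0.78·8.710 = 6.794
Arc 6: start y=0.000, vy=6.794 → t=1.385, apex=2.352, x_land=237.904, impact vy=-6.794
  bounce: vy ← 0.78·6.794 = 5.299
Arc 7: start y=0.000, vy=5.299 → t=1.080, apex=1.431, x_land=253.634, impact vy=-5.299
  bounce: vy ← 0.78·5.299 = 4.133

1 4.242 28.221 61.759
2 3.742 17.170 116.240
3 2.919 10.446 158.736
4 2.277 6.355 191.883
5 1.776 3.867 217.737
6 1.385 2.352 237.904
7 1.080 1.431 253.634
final: 253.634 4.133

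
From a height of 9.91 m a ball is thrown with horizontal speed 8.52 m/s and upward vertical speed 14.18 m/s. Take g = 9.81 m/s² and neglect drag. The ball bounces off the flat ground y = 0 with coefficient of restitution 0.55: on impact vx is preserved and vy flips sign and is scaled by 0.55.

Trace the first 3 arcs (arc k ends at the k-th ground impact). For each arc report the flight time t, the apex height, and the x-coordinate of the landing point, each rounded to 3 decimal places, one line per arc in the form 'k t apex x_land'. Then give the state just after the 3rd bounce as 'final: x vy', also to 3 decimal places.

1 3.473 20.158 29.588
2 2.230 6.098 48.587
3 1.226 1.845 59.037
final: 59.037 3.309

Arc 1: start y=9.910, vy=14.180 → t=3.473, apex=20.158, x_land=29.588, impact vy=-19.887
  bounce: vy ← 0.55·19.887 = 10.938
Arc 2: start y=0.000, vy=10.938 → t=2.230, apex=6.098, x_land=48.587, impact vy=-10.938
  bounce: vy ← 0.55·10.938 = 6.016
Arc 3: start y=0.000, vy=6.016 → t=1.226, apex=1.845, x_land=59.037, impact vy=-6.016
  bounce: vy ← 0.55·6.016 = 3.309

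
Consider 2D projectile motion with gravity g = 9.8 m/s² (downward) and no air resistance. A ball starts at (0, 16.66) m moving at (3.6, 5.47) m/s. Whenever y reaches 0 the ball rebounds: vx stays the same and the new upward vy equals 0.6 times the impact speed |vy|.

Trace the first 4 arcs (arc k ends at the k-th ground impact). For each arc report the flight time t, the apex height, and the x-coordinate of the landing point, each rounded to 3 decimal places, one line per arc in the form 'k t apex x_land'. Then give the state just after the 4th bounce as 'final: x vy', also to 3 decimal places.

1 2.485 18.187 8.945
2 2.312 6.547 17.268
3 1.387 2.357 22.261
4 0.832 0.849 25.257
final: 25.257 2.447

Arc 1: start y=16.660, vy=5.470 → t=2.485, apex=18.187, x_land=8.945, impact vy=-18.880
  bounce: vy ← 0.6·18.880 = 11.328
Arc 2: start y=0.000, vy=11.328 → t=2.312, apex=6.547, x_land=17.268, impact vy=-11.328
  bounce: vy ← 0.6·11.328 = 6.797
Arc 3: start y=0.000, vy=6.797 → t=1.387, apex=2.357, x_land=22.261, impact vy=-6.797
  bounce: vy ← 0.6·6.797 = 4.078
Arc 4: start y=0.000, vy=4.078 → t=0.832, apex=0.849, x_land=25.257, impact vy=-4.078
  bounce: vy ← 0.6·4.078 = 2.447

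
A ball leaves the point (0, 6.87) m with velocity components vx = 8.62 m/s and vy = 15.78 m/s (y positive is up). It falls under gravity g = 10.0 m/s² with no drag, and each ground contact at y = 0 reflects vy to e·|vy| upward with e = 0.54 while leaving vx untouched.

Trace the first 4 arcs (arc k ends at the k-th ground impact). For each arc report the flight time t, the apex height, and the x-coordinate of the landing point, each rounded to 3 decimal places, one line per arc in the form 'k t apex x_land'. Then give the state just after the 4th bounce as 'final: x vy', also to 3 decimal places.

1 3.544 19.320 30.547
2 2.123 5.634 48.847
3 1.146 1.643 58.729
4 0.619 0.479 64.065
final: 64.065 1.671

Arc 1: start y=6.870, vy=15.780 → t=3.544, apex=19.320, x_land=30.547, impact vy=-19.657
  bounce: vy ← 0.54·19.657 = 10.615
Arc 2: start y=0.000, vy=10.615 → t=2.123, apex=5.634, x_land=48.847, impact vy=-10.615
  bounce: vy ← 0.54·10.615 = 5.732
Arc 3: start y=0.000, vy=5.732 → t=1.146, apex=1.643, x_land=58.729, impact vy=-5.732
  bounce: vy ← 0.54·5.732 = 3.095
Arc 4: start y=0.000, vy=3.095 → t=0.619, apex=0.479, x_land=64.065, impact vy=-3.095
  bounce: vy ← 0.54·3.095 = 1.671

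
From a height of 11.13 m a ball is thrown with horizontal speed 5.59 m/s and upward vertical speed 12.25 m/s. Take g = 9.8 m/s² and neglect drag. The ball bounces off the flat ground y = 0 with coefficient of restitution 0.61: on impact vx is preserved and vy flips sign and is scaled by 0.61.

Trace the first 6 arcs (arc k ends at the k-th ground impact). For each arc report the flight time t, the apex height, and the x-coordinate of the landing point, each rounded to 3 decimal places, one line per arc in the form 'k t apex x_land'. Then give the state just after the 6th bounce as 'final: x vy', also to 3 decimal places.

1 3.208 18.786 17.933
2 2.389 6.990 31.286
3 1.457 2.601 39.432
4 0.889 0.968 44.401
5 0.542 0.360 47.432
6 0.331 0.134 49.281
final: 49.281 0.989

Arc 1: start y=11.130, vy=12.250 → t=3.208, apex=18.786, x_land=17.933, impact vy=-19.189
  bounce: vy ← 0.61·19.189 = 11.705
Arc 2: start y=0.000, vy=11.705 → t=2.389, apex=6.990, x_land=31.286, impact vy=-11.705
  bounce: vy ← 0.61·11.705 = 7.140
Arc 3: start y=0.000, vy=7.140 → t=1.457, apex=2.601, x_land=39.432, impact vy=-7.140
  bounce: vy ← 0.61·7.140 = 4.355
Arc 4: start y=0.000, vy=4.355 → t=0.889, apex=0.968, x_land=44.401, impact vy=-4.355
  bounce: vy ← 0.61·4.355 = 2.657
Arc 5: start y=0.000, vy=2.657 → t=0.542, apex=0.360, x_land=47.432, impact vy=-2.657
  bounce: vy ← 0.61·2.657 = 1.621
Arc 6: start y=0.000, vy=1.621 → t=0.331, apex=0.134, x_land=49.281, impact vy=-1.621
  bounce: vy ← 0.61·1.621 = 0.989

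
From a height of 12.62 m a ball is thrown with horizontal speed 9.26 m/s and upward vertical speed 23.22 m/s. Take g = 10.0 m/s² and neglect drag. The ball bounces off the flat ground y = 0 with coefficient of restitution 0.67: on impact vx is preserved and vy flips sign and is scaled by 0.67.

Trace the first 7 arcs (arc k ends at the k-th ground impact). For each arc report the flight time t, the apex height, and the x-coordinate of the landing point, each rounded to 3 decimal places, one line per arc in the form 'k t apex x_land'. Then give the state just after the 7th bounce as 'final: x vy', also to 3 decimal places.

1 5.135 39.578 47.555
2 3.770 17.767 82.465
3 2.526 7.975 105.856
4 1.692 3.580 121.527
5 1.134 1.607 132.027
6 0.760 0.721 139.062
7 0.509 0.324 143.775
final: 143.775 1.705

Arc 1: start y=12.620, vy=23.220 → t=5.135, apex=39.578, x_land=47.555, impact vy=-28.135
  bounce: vy ← 0.67·28.135 = 18.850
Arc 2: start y=0.000, vy=18.850 → t=3.770, apex=17.767, x_land=82.465, impact vy=-18.850
  bounce: vy ← 0.67·18.850 = 12.630
Arc 3: start y=0.000, vy=12.630 → t=2.526, apex=7.975, x_land=105.856, impact vy=-12.630
  bounce: vy ← 0.67·12.630 = 8.462
Arc 4: start y=0.000, vy=8.462 → t=1.692, apex=3.580, x_land=121.527, impact vy=-8.462
  bounce: vy ← 0.67·8.462 = 5.669
Arc 5: start y=0.000, vy=5.669 → t=1.134, apex=1.607, x_land=132.027, impact vy=-5.669
  bounce: vy ← 0.67·5.669 = 3.799
Arc 6: start y=0.000, vy=3.799 → t=0.760, apex=0.721, x_land=139.062, impact vy=-3.799
  bounce: vy ← 0.67·3.799 = 2.545
Arc 7: start y=0.000, vy=2.545 → t=0.509, apex=0.324, x_land=143.775, impact vy=-2.545
  bounce: vy ← 0.67·2.545 = 1.705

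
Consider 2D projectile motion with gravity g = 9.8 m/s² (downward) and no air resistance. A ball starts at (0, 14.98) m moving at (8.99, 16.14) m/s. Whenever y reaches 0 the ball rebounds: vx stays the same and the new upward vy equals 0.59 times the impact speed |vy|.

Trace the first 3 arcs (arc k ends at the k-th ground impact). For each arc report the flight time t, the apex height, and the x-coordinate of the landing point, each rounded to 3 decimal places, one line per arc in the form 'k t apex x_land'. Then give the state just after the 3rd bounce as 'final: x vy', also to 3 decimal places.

1 4.049 28.271 36.400
2 2.834 9.841 61.881
3 1.672 3.426 76.914
final: 76.914 4.835

Arc 1: start y=14.980, vy=16.140 → t=4.049, apex=28.271, x_land=36.400, impact vy=-23.539
  bounce: vy ← 0.59·23.539 = 13.888
Arc 2: start y=0.000, vy=13.888 → t=2.834, apex=9.841, x_land=61.881, impact vy=-13.888
  bounce: vy ← 0.59·13.888 = 8.194
Arc 3: start y=0.000, vy=8.194 → t=1.672, apex=3.426, x_land=76.914, impact vy=-8.194
  bounce: vy ← 0.59·8.194 = 4.835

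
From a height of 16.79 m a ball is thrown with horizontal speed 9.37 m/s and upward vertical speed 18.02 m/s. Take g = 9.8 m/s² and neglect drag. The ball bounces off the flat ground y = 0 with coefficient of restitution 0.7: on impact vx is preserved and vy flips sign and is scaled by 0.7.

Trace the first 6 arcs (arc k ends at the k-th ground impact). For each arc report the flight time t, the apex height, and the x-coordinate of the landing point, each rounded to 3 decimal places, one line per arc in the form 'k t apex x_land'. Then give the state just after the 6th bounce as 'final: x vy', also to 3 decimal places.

Arc 1: start y=16.790, vy=18.020 → t=4.448, apex=33.357, x_land=41.677, impact vy=-25.570
  bounce: vy ← 0.7·25.570 = 17.899
Arc 2: start y=0.000, vy=17.899 → t=3.653, apex=16.345, x_land=75.904, impact vy=-17.899
  bounce: vy ← 0.7·17.899 = 12.529
Arc 3: start y=0.000, vy=12.529 → t=2.557, apex=8.009, x_land=99.862, impact vy=-12.529
  bounce: vy ← 0.7·12.529 = 8.770
Arc 4: start y=0.000, vy=8.770 → t=1.790, apex=3.924, x_land=116.634, impact vy=-8.770
  bounce: vy ← 0.7·8.770 = 6.139
Arc 5: start y=0.000, vy=6.139 → t=1.253, apex=1.923, x_land=128.373, impact vy=-6.139
  bounce: vy ← 0.7·6.139 = 4.297
Arc 6: start y=0.000, vy=4.297 → t=0.877, apex=0.942, x_land=136.591, impact vy=-4.297
  bounce: vy ← 0.7·4.297 = 3.008

1 4.448 33.357 41.677
2 3.653 16.345 75.904
3 2.557 8.009 99.862
4 1.790 3.924 116.634
5 1.253 1.923 128.373
6 0.877 0.942 136.591
final: 136.591 3.008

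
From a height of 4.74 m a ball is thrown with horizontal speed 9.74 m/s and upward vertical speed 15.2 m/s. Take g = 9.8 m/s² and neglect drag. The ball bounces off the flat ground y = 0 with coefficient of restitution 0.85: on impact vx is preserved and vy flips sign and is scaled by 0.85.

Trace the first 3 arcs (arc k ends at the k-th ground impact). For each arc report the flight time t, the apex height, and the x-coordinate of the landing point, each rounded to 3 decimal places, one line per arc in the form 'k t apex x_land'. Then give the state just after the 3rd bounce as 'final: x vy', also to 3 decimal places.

Arc 1: start y=4.740, vy=15.200 → t=3.388, apex=16.528, x_land=32.995, impact vy=-17.998
  bounce: vy ← 0.85·17.998 = 15.299
Arc 2: start y=0.000, vy=15.299 → t=3.122, apex=11.941, x_land=63.405, impact vy=-15.299
  bounce: vy ← 0.85·15.299 = 13.004
Arc 3: start y=0.000, vy=13.004 → t=2.654, apex=8.628, x_land=89.254, impact vy=-13.004
  bounce: vy ← 0.85·13.004 = 11.053

1 3.388 16.528 32.995
2 3.122 11.941 63.405
3 2.654 8.628 89.254
final: 89.254 11.053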